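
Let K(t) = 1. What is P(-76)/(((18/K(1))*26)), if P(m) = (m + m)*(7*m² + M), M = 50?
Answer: -13148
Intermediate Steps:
P(m) = 2*m*(50 + 7*m²) (P(m) = (m + m)*(7*m² + 50) = (2*m)*(50 + 7*m²) = 2*m*(50 + 7*m²))
P(-76)/(((18/K(1))*26)) = (14*(-76)³ + 100*(-76))/(((18/1)*26)) = (14*(-438976) - 7600)/(((18*1)*26)) = (-6145664 - 7600)/((18*26)) = -6153264/468 = -6153264*1/468 = -13148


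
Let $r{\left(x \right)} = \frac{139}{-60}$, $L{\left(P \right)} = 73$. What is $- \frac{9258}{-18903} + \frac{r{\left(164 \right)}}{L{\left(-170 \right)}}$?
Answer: $\frac{12640841}{27598380} \approx 0.45803$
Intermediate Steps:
$r{\left(x \right)} = - \frac{139}{60}$ ($r{\left(x \right)} = 139 \left(- \frac{1}{60}\right) = - \frac{139}{60}$)
$- \frac{9258}{-18903} + \frac{r{\left(164 \right)}}{L{\left(-170 \right)}} = - \frac{9258}{-18903} - \frac{139}{60 \cdot 73} = \left(-9258\right) \left(- \frac{1}{18903}\right) - \frac{139}{4380} = \frac{3086}{6301} - \frac{139}{4380} = \frac{12640841}{27598380}$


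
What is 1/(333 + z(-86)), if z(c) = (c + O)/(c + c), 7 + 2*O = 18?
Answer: 344/114713 ≈ 0.0029988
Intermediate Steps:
O = 11/2 (O = -7/2 + (½)*18 = -7/2 + 9 = 11/2 ≈ 5.5000)
z(c) = (11/2 + c)/(2*c) (z(c) = (c + 11/2)/(c + c) = (11/2 + c)/((2*c)) = (11/2 + c)*(1/(2*c)) = (11/2 + c)/(2*c))
1/(333 + z(-86)) = 1/(333 + (¼)*(11 + 2*(-86))/(-86)) = 1/(333 + (¼)*(-1/86)*(11 - 172)) = 1/(333 + (¼)*(-1/86)*(-161)) = 1/(333 + 161/344) = 1/(114713/344) = 344/114713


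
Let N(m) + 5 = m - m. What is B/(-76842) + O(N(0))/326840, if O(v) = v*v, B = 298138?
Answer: -9744150287/2511503928 ≈ -3.8798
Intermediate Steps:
N(m) = -5 (N(m) = -5 + (m - m) = -5 + 0 = -5)
O(v) = v²
B/(-76842) + O(N(0))/326840 = 298138/(-76842) + (-5)²/326840 = 298138*(-1/76842) + 25*(1/326840) = -149069/38421 + 5/65368 = -9744150287/2511503928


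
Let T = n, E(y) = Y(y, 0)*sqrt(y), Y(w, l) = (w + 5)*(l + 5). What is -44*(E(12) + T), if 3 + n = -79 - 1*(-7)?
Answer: 3300 - 7480*sqrt(3) ≈ -9655.7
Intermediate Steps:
n = -75 (n = -3 + (-79 - 1*(-7)) = -3 + (-79 + 7) = -3 - 72 = -75)
Y(w, l) = (5 + l)*(5 + w) (Y(w, l) = (5 + w)*(5 + l) = (5 + l)*(5 + w))
E(y) = sqrt(y)*(25 + 5*y) (E(y) = (25 + 5*0 + 5*y + 0*y)*sqrt(y) = (25 + 0 + 5*y + 0)*sqrt(y) = (25 + 5*y)*sqrt(y) = sqrt(y)*(25 + 5*y))
T = -75
-44*(E(12) + T) = -44*(5*sqrt(12)*(5 + 12) - 75) = -44*(5*(2*sqrt(3))*17 - 75) = -44*(170*sqrt(3) - 75) = -44*(-75 + 170*sqrt(3)) = -(-3300 + 7480*sqrt(3)) = 3300 - 7480*sqrt(3)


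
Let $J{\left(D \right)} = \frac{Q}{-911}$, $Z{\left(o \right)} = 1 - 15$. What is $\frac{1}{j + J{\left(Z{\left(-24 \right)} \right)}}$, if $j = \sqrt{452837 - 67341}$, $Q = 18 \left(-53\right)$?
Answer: $- \frac{434547}{159965157850} + \frac{829921 \sqrt{96374}}{159965157850} \approx 0.0016079$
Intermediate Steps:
$Z{\left(o \right)} = -14$ ($Z{\left(o \right)} = 1 - 15 = -14$)
$Q = -954$
$J{\left(D \right)} = \frac{954}{911}$ ($J{\left(D \right)} = - \frac{954}{-911} = \left(-954\right) \left(- \frac{1}{911}\right) = \frac{954}{911}$)
$j = 2 \sqrt{96374}$ ($j = \sqrt{385496} = 2 \sqrt{96374} \approx 620.88$)
$\frac{1}{j + J{\left(Z{\left(-24 \right)} \right)}} = \frac{1}{2 \sqrt{96374} + \frac{954}{911}} = \frac{1}{\frac{954}{911} + 2 \sqrt{96374}}$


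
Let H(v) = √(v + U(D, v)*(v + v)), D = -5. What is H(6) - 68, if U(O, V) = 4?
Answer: -68 + 3*√6 ≈ -60.652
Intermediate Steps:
H(v) = 3*√v (H(v) = √(v + 4*(v + v)) = √(v + 4*(2*v)) = √(v + 8*v) = √(9*v) = 3*√v)
H(6) - 68 = 3*√6 - 68 = -68 + 3*√6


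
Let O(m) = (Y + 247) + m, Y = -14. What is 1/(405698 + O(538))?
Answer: 1/406469 ≈ 2.4602e-6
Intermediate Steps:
O(m) = 233 + m (O(m) = (-14 + 247) + m = 233 + m)
1/(405698 + O(538)) = 1/(405698 + (233 + 538)) = 1/(405698 + 771) = 1/406469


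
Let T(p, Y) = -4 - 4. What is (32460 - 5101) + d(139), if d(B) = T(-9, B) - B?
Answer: 27212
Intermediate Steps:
T(p, Y) = -8
d(B) = -8 - B
(32460 - 5101) + d(139) = (32460 - 5101) + (-8 - 1*139) = 27359 + (-8 - 139) = 27359 - 147 = 27212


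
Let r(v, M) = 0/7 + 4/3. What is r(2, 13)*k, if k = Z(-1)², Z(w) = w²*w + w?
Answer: 16/3 ≈ 5.3333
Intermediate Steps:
Z(w) = w + w³ (Z(w) = w³ + w = w + w³)
r(v, M) = 4/3 (r(v, M) = 0*(⅐) + 4*(⅓) = 0 + 4/3 = 4/3)
k = 4 (k = (-1 + (-1)³)² = (-1 - 1)² = (-2)² = 4)
r(2, 13)*k = (4/3)*4 = 16/3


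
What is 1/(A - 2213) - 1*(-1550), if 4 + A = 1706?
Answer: 792049/511 ≈ 1550.0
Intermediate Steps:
A = 1702 (A = -4 + 1706 = 1702)
1/(A - 2213) - 1*(-1550) = 1/(1702 - 2213) - 1*(-1550) = 1/(-511) + 1550 = -1/511 + 1550 = 792049/511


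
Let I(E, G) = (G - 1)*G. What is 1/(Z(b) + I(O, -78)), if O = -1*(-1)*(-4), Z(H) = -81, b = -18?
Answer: 1/6081 ≈ 0.00016445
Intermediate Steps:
O = -4 (O = 1*(-4) = -4)
I(E, G) = G*(-1 + G) (I(E, G) = (-1 + G)*G = G*(-1 + G))
1/(Z(b) + I(O, -78)) = 1/(-81 - 78*(-1 - 78)) = 1/(-81 - 78*(-79)) = 1/(-81 + 6162) = 1/6081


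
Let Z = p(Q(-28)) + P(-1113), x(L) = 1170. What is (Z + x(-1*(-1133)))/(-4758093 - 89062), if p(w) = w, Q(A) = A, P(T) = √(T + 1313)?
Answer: -1142/4847155 - 2*√2/969431 ≈ -0.00023852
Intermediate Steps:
P(T) = √(1313 + T)
Z = -28 + 10*√2 (Z = -28 + √(1313 - 1113) = -28 + √200 = -28 + 10*√2 ≈ -13.858)
(Z + x(-1*(-1133)))/(-4758093 - 89062) = ((-28 + 10*√2) + 1170)/(-4758093 - 89062) = (1142 + 10*√2)/(-4847155) = (1142 + 10*√2)*(-1/4847155) = -1142/4847155 - 2*√2/969431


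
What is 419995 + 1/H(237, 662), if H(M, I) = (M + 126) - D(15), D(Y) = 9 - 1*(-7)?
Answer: 145738266/347 ≈ 4.2000e+5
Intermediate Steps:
D(Y) = 16 (D(Y) = 9 + 7 = 16)
H(M, I) = 110 + M (H(M, I) = (M + 126) - 1*16 = (126 + M) - 16 = 110 + M)
419995 + 1/H(237, 662) = 419995 + 1/(110 + 237) = 419995 + 1/347 = 145738266/347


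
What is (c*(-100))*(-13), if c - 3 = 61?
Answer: 83200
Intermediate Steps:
c = 64 (c = 3 + 61 = 64)
(c*(-100))*(-13) = (64*(-100))*(-13) = -6400*(-13) = 83200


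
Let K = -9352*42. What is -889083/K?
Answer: 296361/130928 ≈ 2.2635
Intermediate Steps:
K = -392784 (K = -1*392784 = -392784)
-889083/K = -889083/(-392784) = -889083*(-1/392784) = 296361/130928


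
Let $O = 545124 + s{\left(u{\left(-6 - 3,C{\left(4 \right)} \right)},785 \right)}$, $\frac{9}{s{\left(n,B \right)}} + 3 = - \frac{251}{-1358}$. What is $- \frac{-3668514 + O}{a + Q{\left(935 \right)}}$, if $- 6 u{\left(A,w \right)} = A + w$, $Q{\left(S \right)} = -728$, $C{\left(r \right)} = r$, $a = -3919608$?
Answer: $- \frac{746295762}{936715283} \approx -0.79672$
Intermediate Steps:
$u{\left(A,w \right)} = - \frac{A}{6} - \frac{w}{6}$ ($u{\left(A,w \right)} = - \frac{A + w}{6} = - \frac{A}{6} - \frac{w}{6}$)
$s{\left(n,B \right)} = - \frac{12222}{3823}$ ($s{\left(n,B \right)} = \frac{9}{-3 - \frac{251}{-1358}} = \frac{9}{-3 - - \frac{251}{1358}} = \frac{9}{-3 + \frac{251}{1358}} = \frac{9}{- \frac{3823}{1358}} = 9 \left(- \frac{1358}{3823}\right) = - \frac{12222}{3823}$)
$O = \frac{2083996830}{3823}$ ($O = 545124 - \frac{12222}{3823} = \frac{2083996830}{3823} \approx 5.4512 \cdot 10^{5}$)
$- \frac{-3668514 + O}{a + Q{\left(935 \right)}} = - \frac{-3668514 + \frac{2083996830}{3823}}{-3919608 - 728} = - \frac{-11940732192}{3823 \left(-3920336\right)} = - \frac{\left(-11940732192\right) \left(-1\right)}{3823 \cdot 3920336} = \left(-1\right) \frac{746295762}{936715283} = - \frac{746295762}{936715283}$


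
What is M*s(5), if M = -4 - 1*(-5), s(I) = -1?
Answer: -1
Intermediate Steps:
M = 1 (M = -4 + 5 = 1)
M*s(5) = 1*(-1) = -1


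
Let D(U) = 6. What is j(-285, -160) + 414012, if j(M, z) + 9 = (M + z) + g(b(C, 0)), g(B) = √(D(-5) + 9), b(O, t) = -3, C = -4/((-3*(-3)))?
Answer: 413558 + √15 ≈ 4.1356e+5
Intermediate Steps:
C = -4/9 ≈ -0.44444
g(B) = √15 (g(B) = √(6 + 9) = √15)
j(M, z) = -9 + M + z + √15 (j(M, z) = -9 + ((M + z) + √15) = -9 + (M + z + √15) = -9 + M + z + √15)
j(-285, -160) + 414012 = (-9 - 285 - 160 + √15) + 414012 = (-454 + √15) + 414012 = 413558 + √15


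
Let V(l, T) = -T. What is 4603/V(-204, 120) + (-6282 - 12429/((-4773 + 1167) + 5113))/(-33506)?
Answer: -115642122733/3029612520 ≈ -38.171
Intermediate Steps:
4603/V(-204, 120) + (-6282 - 12429/((-4773 + 1167) + 5113))/(-33506) = 4603/((-1*120)) + (-6282 - 12429/((-4773 + 1167) + 5113))/(-33506) = 4603/(-120) + (-6282 - 12429/(-3606 + 5113))*(-1/33506) = 4603*(-1/120) + (-6282 - 12429/1507)*(-1/33506) = -4603/120 + (-6282 - 12429/1507)*(-1/33506) = -4603/120 - 9479403/1507*(-1/33506) = -4603/120 + 9479403/50493542 = -115642122733/3029612520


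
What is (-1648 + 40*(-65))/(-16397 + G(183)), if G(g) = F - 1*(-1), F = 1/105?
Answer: 446040/1721579 ≈ 0.25909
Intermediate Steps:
F = 1/105 ≈ 0.0095238
G(g) = 106/105 (G(g) = 1/105 - 1*(-1) = 1/105 + 1 = 106/105)
(-1648 + 40*(-65))/(-16397 + G(183)) = (-1648 + 40*(-65))/(-16397 + 106/105) = (-1648 - 2600)/(-1721579/105) = -4248*(-105/1721579) = 446040/1721579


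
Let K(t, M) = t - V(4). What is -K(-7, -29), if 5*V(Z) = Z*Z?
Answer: 51/5 ≈ 10.200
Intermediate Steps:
V(Z) = Z²/5 (V(Z) = (Z*Z)/5 = Z²/5)
K(t, M) = -16/5 + t (K(t, M) = t - 4²/5 = t - 16/5 = -16/5 + t)
-K(-7, -29) = -(-16/5 - 7) = -1*(-51/5) = 51/5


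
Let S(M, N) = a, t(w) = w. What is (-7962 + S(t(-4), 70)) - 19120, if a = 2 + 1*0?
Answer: -27080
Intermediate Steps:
a = 2 (a = 2 + 0 = 2)
S(M, N) = 2
(-7962 + S(t(-4), 70)) - 19120 = (-7962 + 2) - 19120 = -7960 - 19120 = -27080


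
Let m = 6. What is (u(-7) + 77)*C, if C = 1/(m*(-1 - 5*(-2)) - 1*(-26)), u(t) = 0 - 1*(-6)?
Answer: 83/80 ≈ 1.0375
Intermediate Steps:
u(t) = 6 (u(t) = 0 + 6 = 6)
C = 1/80 (C = 1/(6*(-1 - 5*(-2)) - 1*(-26)) = 1/(6*(-1 + 10) + 26) = 1/(6*9 + 26) = 1/(54 + 26) = 1/80 ≈ 0.012500)
(u(-7) + 77)*C = (6 + 77)*(1/80) = 83*(1/80) = 83/80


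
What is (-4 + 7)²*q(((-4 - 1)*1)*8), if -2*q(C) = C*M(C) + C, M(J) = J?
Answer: -7020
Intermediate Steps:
q(C) = -C/2 - C²/2 (q(C) = -(C*C + C)/2 = -(C² + C)/2 = -(C + C²)/2 = -C/2 - C²/2)
(-4 + 7)²*q(((-4 - 1)*1)*8) = (-4 + 7)²*(-((-4 - 1)*1)*8*(1 + ((-4 - 1)*1)*8)/2) = 3²*(--5*1*8*(1 - 5*1*8)/2) = 9*(-(-5*8)*(1 - 5*8)/2) = 9*(-½*(-40)*(1 - 40)) = 9*(-½*(-40)*(-39)) = 9*(-780) = -7020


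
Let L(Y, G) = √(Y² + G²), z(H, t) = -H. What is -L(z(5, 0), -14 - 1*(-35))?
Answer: -√466 ≈ -21.587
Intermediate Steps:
L(Y, G) = √(G² + Y²)
-L(z(5, 0), -14 - 1*(-35)) = -√((-14 - 1*(-35))² + (-1*5)²) = -√((-14 + 35)² + (-5)²) = -√(21² + 25) = -√(441 + 25) = -√466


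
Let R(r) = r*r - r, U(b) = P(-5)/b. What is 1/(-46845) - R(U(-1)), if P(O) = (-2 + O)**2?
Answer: -114770251/46845 ≈ -2450.0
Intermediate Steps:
U(b) = 49/b (U(b) = (-2 - 5)**2/b = (-7)**2/b = 49/b)
R(r) = r**2 - r
1/(-46845) - R(U(-1)) = 1/(-46845) - 49/(-1)*(-1 + 49/(-1)) = -1/46845 - 49*(-1)*(-1 + 49*(-1)) = -1/46845 - (-49)*(-1 - 49) = -1/46845 - (-49)*(-50) = -1/46845 - 1*2450 = -1/46845 - 2450 = -114770251/46845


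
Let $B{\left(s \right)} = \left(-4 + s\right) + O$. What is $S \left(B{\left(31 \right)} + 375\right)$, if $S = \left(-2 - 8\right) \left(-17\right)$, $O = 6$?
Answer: $69360$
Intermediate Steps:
$B{\left(s \right)} = 2 + s$ ($B{\left(s \right)} = \left(-4 + s\right) + 6 = 2 + s$)
$S = 170$ ($S = \left(-10\right) \left(-17\right) = 170$)
$S \left(B{\left(31 \right)} + 375\right) = 170 \left(\left(2 + 31\right) + 375\right) = 170 \left(33 + 375\right) = 170 \cdot 408 = 69360$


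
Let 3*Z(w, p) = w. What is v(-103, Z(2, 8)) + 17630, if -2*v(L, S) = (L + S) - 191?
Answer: 53330/3 ≈ 17777.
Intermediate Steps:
Z(w, p) = w/3
v(L, S) = 191/2 - L/2 - S/2 (v(L, S) = -((L + S) - 191)/2 = -(-191 + L + S)/2 = 191/2 - L/2 - S/2)
v(-103, Z(2, 8)) + 17630 = (191/2 - 1/2*(-103) - 2/6) + 17630 = (191/2 + 103/2 - 1/2*2/3) + 17630 = (191/2 + 103/2 - 1/3) + 17630 = 440/3 + 17630 = 53330/3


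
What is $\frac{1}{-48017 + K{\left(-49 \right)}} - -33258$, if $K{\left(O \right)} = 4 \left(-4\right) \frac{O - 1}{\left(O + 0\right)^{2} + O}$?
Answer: $\frac{234749896695}{7058449} \approx 33258.0$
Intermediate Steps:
$K{\left(O \right)} = - \frac{16 \left(-1 + O\right)}{O + O^{2}}$ ($K{\left(O \right)} = - 16 \frac{-1 + O}{O^{2} + O} = - 16 \frac{-1 + O}{O + O^{2}} = - \frac{16 \left(-1 + O\right)}{O + O^{2}}$)
$\frac{1}{-48017 + K{\left(-49 \right)}} - -33258 = \frac{1}{-48017 + \frac{16 \left(1 - -49\right)}{\left(-49\right) \left(1 - 49\right)}} - -33258 = \frac{1}{-48017 + 16 \left(- \frac{1}{49}\right) \frac{1}{-48} \left(1 + 49\right)} + 33258 = \frac{1}{-48017 + 16 \left(- \frac{1}{49}\right) \left(- \frac{1}{48}\right) 50} + 33258 = \frac{1}{-48017 + \frac{50}{147}} + 33258 = \frac{1}{- \frac{7058449}{147}} + 33258 = - \frac{147}{7058449} + 33258 = \frac{234749896695}{7058449}$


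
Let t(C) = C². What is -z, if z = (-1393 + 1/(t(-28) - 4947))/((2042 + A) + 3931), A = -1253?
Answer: 289953/982468 ≈ 0.29513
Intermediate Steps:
z = -289953/982468 (z = (-1393 + 1/((-28)² - 4947))/((2042 - 1253) + 3931) = (-1393 + 1/(784 - 4947))/(789 + 3931) = (-1393 + 1/(-4163))/4720 = (-1393 - 1/4163)*(1/4720) = -5799060/4163*1/4720 = -289953/982468 ≈ -0.29513)
-z = -1*(-289953/982468) = 289953/982468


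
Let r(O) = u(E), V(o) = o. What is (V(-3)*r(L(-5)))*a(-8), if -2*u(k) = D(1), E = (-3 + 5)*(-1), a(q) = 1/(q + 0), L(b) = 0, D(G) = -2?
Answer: 3/8 ≈ 0.37500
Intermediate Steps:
a(q) = 1/q
E = -2 (E = 2*(-1) = -2)
u(k) = 1 (u(k) = -½*(-2) = 1)
r(O) = 1
(V(-3)*r(L(-5)))*a(-8) = -3*1/(-8) = -3*(-⅛) = 3/8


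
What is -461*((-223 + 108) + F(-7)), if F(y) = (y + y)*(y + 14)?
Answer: 98193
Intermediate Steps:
F(y) = 2*y*(14 + y) (F(y) = (2*y)*(14 + y) = 2*y*(14 + y))
-461*((-223 + 108) + F(-7)) = -461*((-223 + 108) + 2*(-7)*(14 - 7)) = -461*(-115 + 2*(-7)*7) = -461*(-115 - 98) = -461*(-213) = 98193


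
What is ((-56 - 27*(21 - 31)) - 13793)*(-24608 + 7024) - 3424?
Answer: 238769712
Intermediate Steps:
((-56 - 27*(21 - 31)) - 13793)*(-24608 + 7024) - 3424 = ((-56 - 27*(-10)) - 13793)*(-17584) - 3424 = ((-56 + 270) - 13793)*(-17584) - 3424 = (214 - 13793)*(-17584) - 3424 = -13579*(-17584) - 3424 = 238773136 - 3424 = 238769712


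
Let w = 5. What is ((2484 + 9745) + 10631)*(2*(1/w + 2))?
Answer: 100584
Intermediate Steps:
((2484 + 9745) + 10631)*(2*(1/w + 2)) = ((2484 + 9745) + 10631)*(2*(1/5 + 2)) = (12229 + 10631)*(2*(1/5 + 2)) = 22860*(2*(11/5)) = 22860*(22/5) = 100584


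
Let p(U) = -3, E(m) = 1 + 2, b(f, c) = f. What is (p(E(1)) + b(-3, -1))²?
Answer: 36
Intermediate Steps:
E(m) = 3
(p(E(1)) + b(-3, -1))² = (-3 - 3)² = (-6)² = 36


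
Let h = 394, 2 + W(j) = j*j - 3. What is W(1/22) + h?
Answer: 188277/484 ≈ 389.00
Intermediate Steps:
W(j) = -5 + j**2 (W(j) = -2 + (j*j - 3) = -2 + (j**2 - 3) = -2 + (-3 + j**2) = -5 + j**2)
W(1/22) + h = (-5 + (1/22)**2) + 394 = (-5 + 1/484) + 394 = -2419/484 + 394 = 188277/484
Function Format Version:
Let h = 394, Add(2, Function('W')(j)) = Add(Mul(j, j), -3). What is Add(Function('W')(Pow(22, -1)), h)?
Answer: Rational(188277, 484) ≈ 389.00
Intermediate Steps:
Function('W')(j) = Add(-5, Pow(j, 2)) (Function('W')(j) = Add(-2, Add(Mul(j, j), -3)) = Add(-2, Add(Pow(j, 2), -3)) = Add(-2, Add(-3, Pow(j, 2))) = Add(-5, Pow(j, 2)))
Add(Function('W')(Pow(22, -1)), h) = Add(Add(-5, Pow(Pow(22, -1), 2)), 394) = Add(Add(-5, Pow(Rational(1, 22), 2)), 394) = Add(Add(-5, Rational(1, 484)), 394) = Add(Rational(-2419, 484), 394) = Rational(188277, 484)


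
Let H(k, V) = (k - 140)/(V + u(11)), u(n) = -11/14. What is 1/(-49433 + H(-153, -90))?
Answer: -1271/62825241 ≈ -2.0231e-5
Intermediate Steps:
u(n) = -11/14 (u(n) = -11*1/14 = -11/14)
H(k, V) = (-140 + k)/(-11/14 + V) (H(k, V) = (k - 140)/(V - 11/14) = (-140 + k)/(-11/14 + V))
1/(-49433 + H(-153, -90)) = 1/(-49433 + 14*(-140 - 153)/(-11 + 14*(-90))) = 1/(-49433 + 14*(-293)/(-11 - 1260)) = 1/(-49433 + 14*(-293)/(-1271)) = 1/(-49433 + 14*(-1/1271)*(-293)) = 1/(-49433 + 4102/1271) = 1/(-62825241/1271) = -1271/62825241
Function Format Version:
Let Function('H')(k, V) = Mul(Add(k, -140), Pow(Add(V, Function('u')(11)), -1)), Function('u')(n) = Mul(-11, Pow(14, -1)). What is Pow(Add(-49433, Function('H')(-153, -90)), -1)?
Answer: Rational(-1271, 62825241) ≈ -2.0231e-5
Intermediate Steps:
Function('u')(n) = Rational(-11, 14) (Function('u')(n) = Mul(-11, Rational(1, 14)) = Rational(-11, 14))
Function('H')(k, V) = Mul(Pow(Add(Rational(-11, 14), V), -1), Add(-140, k)) (Function('H')(k, V) = Mul(Add(k, -140), Pow(Add(V, Rational(-11, 14)), -1)) = Mul(Add(-140, k), Pow(Add(Rational(-11, 14), V), -1)) = Mul(Pow(Add(Rational(-11, 14), V), -1), Add(-140, k)))
Pow(Add(-49433, Function('H')(-153, -90)), -1) = Pow(Add(-49433, Mul(14, Pow(Add(-11, Mul(14, -90)), -1), Add(-140, -153))), -1) = Pow(Add(-49433, Mul(14, Pow(Add(-11, -1260), -1), -293)), -1) = Pow(Add(-49433, Mul(14, Pow(-1271, -1), -293)), -1) = Pow(Add(-49433, Mul(14, Rational(-1, 1271), -293)), -1) = Pow(Add(-49433, Rational(4102, 1271)), -1) = Pow(Rational(-62825241, 1271), -1) = Rational(-1271, 62825241)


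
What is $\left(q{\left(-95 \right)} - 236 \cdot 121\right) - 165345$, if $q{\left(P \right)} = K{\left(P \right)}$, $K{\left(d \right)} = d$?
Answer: $-193996$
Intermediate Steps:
$q{\left(P \right)} = P$
$\left(q{\left(-95 \right)} - 236 \cdot 121\right) - 165345 = \left(-95 - 236 \cdot 121\right) - 165345 = \left(-95 - 28556\right) - 165345 = -28651 - 165345 = -193996$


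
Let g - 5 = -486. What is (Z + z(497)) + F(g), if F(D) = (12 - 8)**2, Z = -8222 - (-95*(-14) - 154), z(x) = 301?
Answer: -9081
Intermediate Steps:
g = -481 (g = 5 - 486 = -481)
Z = -9398 (Z = -8222 - (1330 - 154) = -8222 - 1*1176 = -8222 - 1176 = -9398)
F(D) = 16 (F(D) = 4**2 = 16)
(Z + z(497)) + F(g) = (-9398 + 301) + 16 = -9097 + 16 = -9081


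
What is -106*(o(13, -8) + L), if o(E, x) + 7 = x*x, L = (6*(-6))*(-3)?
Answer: -17490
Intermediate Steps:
L = 108 (L = -36*(-3) = 108)
o(E, x) = -7 + x**2 (o(E, x) = -7 + x*x = -7 + x**2)
-106*(o(13, -8) + L) = -106*((-7 + (-8)**2) + 108) = -106*((-7 + 64) + 108) = -106*(57 + 108) = -106*165 = -17490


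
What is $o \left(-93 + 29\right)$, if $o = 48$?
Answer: $-3072$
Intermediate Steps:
$o \left(-93 + 29\right) = 48 \left(-93 + 29\right) = 48 \left(-64\right) = -3072$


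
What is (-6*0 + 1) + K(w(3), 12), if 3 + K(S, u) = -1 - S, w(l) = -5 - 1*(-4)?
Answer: -2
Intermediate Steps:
w(l) = -1 (w(l) = -5 + 4 = -1)
K(S, u) = -4 - S (K(S, u) = -3 + (-1 - S) = -4 - S)
(-6*0 + 1) + K(w(3), 12) = (-6*0 + 1) + (-4 - 1*(-1)) = (0 + 1) + (-4 + 1) = 1 - 3 = -2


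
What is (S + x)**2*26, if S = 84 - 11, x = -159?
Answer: 192296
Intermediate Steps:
S = 73
(S + x)**2*26 = (73 - 159)**2*26 = (-86)**2*26 = 7396*26 = 192296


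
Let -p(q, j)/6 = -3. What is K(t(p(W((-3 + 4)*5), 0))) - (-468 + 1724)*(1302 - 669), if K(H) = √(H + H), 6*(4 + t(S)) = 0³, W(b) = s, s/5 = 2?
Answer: -795048 + 2*I*√2 ≈ -7.9505e+5 + 2.8284*I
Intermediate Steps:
s = 10 (s = 5*2 = 10)
W(b) = 10
p(q, j) = 18 (p(q, j) = -6*(-3) = 18)
t(S) = -4 (t(S) = -4 + (⅙)*0³ = -4 + (⅙)*0 = -4 + 0 = -4)
K(H) = √2*√H (K(H) = √(2*H) = √2*√H)
K(t(p(W((-3 + 4)*5), 0))) - (-468 + 1724)*(1302 - 669) = √2*√(-4) - (-468 + 1724)*(1302 - 669) = √2*(2*I) - 1256*633 = 2*I*√2 - 1*795048 = 2*I*√2 - 795048 = -795048 + 2*I*√2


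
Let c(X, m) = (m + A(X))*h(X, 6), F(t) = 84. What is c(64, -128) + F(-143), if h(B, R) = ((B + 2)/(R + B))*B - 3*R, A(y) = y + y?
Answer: 84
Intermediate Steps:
A(y) = 2*y
h(B, R) = -3*R + B*(2 + B)/(B + R) (h(B, R) = ((2 + B)/(B + R))*B - 3*R = B*(2 + B)/(B + R) - 3*R = -3*R + B*(2 + B)/(B + R))
c(X, m) = (m + 2*X)*(-108 + X**2 - 16*X)/(6 + X) (c(X, m) = (m + 2*X)*((X**2 - 3*6**2 + 2*X - 3*X*6)/(X + 6)) = (m + 2*X)*((X**2 - 3*36 + 2*X - 18*X)/(6 + X)) = (m + 2*X)*((X**2 - 108 + 2*X - 18*X)/(6 + X)) = (m + 2*X)*((-108 + X**2 - 16*X)/(6 + X)) = (m + 2*X)*(-108 + X**2 - 16*X)/(6 + X))
c(64, -128) + F(-143) = (-128 + 2*64)*(-108 + 64**2 - 16*64)/(6 + 64) + 84 = (-128 + 128)*(-108 + 4096 - 1024)/70 + 84 = (1/70)*0*2964 + 84 = 0 + 84 = 84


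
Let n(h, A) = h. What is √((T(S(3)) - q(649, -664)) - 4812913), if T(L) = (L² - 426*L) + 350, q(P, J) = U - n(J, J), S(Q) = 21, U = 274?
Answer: I*√4822006 ≈ 2195.9*I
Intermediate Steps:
q(P, J) = 274 - J
T(L) = 350 + L² - 426*L
√((T(S(3)) - q(649, -664)) - 4812913) = √(((350 + 21² - 426*21) - (274 - 1*(-664))) - 4812913) = √(((350 + 441 - 8946) - (274 + 664)) - 4812913) = √((-8155 - 1*938) - 4812913) = √((-8155 - 938) - 4812913) = √(-9093 - 4812913) = √(-4822006) = I*√4822006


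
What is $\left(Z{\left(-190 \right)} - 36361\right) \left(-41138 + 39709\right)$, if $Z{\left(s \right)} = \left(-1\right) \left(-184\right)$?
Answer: $51696933$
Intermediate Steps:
$Z{\left(s \right)} = 184$
$\left(Z{\left(-190 \right)} - 36361\right) \left(-41138 + 39709\right) = \left(184 - 36361\right) \left(-41138 + 39709\right) = \left(-36177\right) \left(-1429\right) = 51696933$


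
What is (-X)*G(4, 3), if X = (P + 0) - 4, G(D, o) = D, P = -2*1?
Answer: 24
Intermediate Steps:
P = -2
X = -6 (X = (-2 + 0) - 4 = -2 - 4 = -6)
(-X)*G(4, 3) = -1*(-6)*4 = 6*4 = 24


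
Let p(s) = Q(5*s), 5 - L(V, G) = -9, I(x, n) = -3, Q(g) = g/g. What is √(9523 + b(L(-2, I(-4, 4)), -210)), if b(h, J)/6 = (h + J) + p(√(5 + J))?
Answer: √8353 ≈ 91.395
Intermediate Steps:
Q(g) = 1
L(V, G) = 14 (L(V, G) = 5 - 1*(-9) = 5 + 9 = 14)
p(s) = 1
b(h, J) = 6 + 6*J + 6*h (b(h, J) = 6*((h + J) + 1) = 6*((J + h) + 1) = 6*(1 + J + h) = 6 + 6*J + 6*h)
√(9523 + b(L(-2, I(-4, 4)), -210)) = √(9523 + (6 + 6*(-210) + 6*14)) = √(9523 + (6 - 1260 + 84)) = √(9523 - 1170) = √8353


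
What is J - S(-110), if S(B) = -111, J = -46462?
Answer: -46351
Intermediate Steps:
J - S(-110) = -46462 - 1*(-111) = -46462 + 111 = -46351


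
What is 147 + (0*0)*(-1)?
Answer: 147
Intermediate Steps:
147 + (0*0)*(-1) = 147 + 0*(-1) = 147 + 0 = 147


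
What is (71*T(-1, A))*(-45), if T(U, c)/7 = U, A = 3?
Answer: 22365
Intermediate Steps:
T(U, c) = 7*U
(71*T(-1, A))*(-45) = (71*(7*(-1)))*(-45) = (71*(-7))*(-45) = -497*(-45) = 22365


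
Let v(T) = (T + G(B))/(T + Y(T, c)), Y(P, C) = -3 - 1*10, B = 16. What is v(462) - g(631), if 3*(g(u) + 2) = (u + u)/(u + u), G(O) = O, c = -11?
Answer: 3679/1347 ≈ 2.7313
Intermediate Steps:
Y(P, C) = -13 (Y(P, C) = -3 - 10 = -13)
v(T) = (16 + T)/(-13 + T) (v(T) = (T + 16)/(T - 13) = (16 + T)/(-13 + T))
g(u) = -5/3 (g(u) = -2 + ((u + u)/(u + u))/3 = -2 + ((2*u)/((2*u)))/3 = -2 + ((2*u)*(1/(2*u)))/3 = -2 + (⅓)*1 = -2 + ⅓ = -5/3)
v(462) - g(631) = (16 + 462)/(-13 + 462) - 1*(-5/3) = 478/449 + 5/3 = 3679/1347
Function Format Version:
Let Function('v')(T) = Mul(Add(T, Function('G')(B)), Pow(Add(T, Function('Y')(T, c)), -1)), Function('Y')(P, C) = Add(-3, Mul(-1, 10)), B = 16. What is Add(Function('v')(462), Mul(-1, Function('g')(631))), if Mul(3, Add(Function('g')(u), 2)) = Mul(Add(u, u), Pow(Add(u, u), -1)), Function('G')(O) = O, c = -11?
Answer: Rational(3679, 1347) ≈ 2.7313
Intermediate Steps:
Function('Y')(P, C) = -13 (Function('Y')(P, C) = Add(-3, -10) = -13)
Function('v')(T) = Mul(Pow(Add(-13, T), -1), Add(16, T)) (Function('v')(T) = Mul(Add(T, 16), Pow(Add(T, -13), -1)) = Mul(Add(16, T), Pow(Add(-13, T), -1)) = Mul(Pow(Add(-13, T), -1), Add(16, T)))
Function('g')(u) = Rational(-5, 3) (Function('g')(u) = Add(-2, Mul(Rational(1, 3), Mul(Add(u, u), Pow(Add(u, u), -1)))) = Add(-2, Mul(Rational(1, 3), Mul(Mul(2, u), Pow(Mul(2, u), -1)))) = Add(-2, Mul(Rational(1, 3), Mul(Mul(2, u), Mul(Rational(1, 2), Pow(u, -1))))) = Add(-2, Mul(Rational(1, 3), 1)) = Add(-2, Rational(1, 3)) = Rational(-5, 3))
Add(Function('v')(462), Mul(-1, Function('g')(631))) = Add(Mul(Pow(Add(-13, 462), -1), Add(16, 462)), Mul(-1, Rational(-5, 3))) = Add(Mul(Pow(449, -1), 478), Rational(5, 3)) = Add(Mul(Rational(1, 449), 478), Rational(5, 3)) = Add(Rational(478, 449), Rational(5, 3)) = Rational(3679, 1347)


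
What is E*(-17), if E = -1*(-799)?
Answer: -13583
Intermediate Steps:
E = 799
E*(-17) = 799*(-17) = -13583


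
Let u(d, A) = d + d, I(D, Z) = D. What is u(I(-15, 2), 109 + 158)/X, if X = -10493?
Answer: 30/10493 ≈ 0.0028590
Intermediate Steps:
u(d, A) = 2*d
u(I(-15, 2), 109 + 158)/X = (2*(-15))/(-10493) = -30*(-1/10493) = 30/10493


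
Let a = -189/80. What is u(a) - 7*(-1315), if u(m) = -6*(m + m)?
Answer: 184667/20 ≈ 9233.3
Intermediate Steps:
a = -189/80 (a = -189*1/80 = -189/80 ≈ -2.3625)
u(m) = -12*m
u(a) - 7*(-1315) = -12*(-189/80) - 7*(-1315) = 567/20 - 1*(-9205) = 567/20 + 9205 = 184667/20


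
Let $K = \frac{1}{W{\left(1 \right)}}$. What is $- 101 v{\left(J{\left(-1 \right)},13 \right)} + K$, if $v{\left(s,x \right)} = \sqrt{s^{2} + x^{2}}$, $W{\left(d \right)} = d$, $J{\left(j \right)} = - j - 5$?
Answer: $1 - 101 \sqrt{185} \approx -1372.7$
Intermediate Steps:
$J{\left(j \right)} = -5 - j$
$K = 1$ ($K = 1^{-1} = 1$)
$- 101 v{\left(J{\left(-1 \right)},13 \right)} + K = - 101 \sqrt{\left(-5 - -1\right)^{2} + 13^{2}} + 1 = - 101 \sqrt{\left(-5 + 1\right)^{2} + 169} + 1 = - 101 \sqrt{\left(-4\right)^{2} + 169} + 1 = - 101 \sqrt{16 + 169} + 1 = - 101 \sqrt{185} + 1 = 1 - 101 \sqrt{185}$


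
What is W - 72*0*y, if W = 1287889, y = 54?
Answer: 1287889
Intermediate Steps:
W - 72*0*y = 1287889 - 72*0*54 = 1287889 - 0*54 = 1287889 - 1*0 = 1287889 + 0 = 1287889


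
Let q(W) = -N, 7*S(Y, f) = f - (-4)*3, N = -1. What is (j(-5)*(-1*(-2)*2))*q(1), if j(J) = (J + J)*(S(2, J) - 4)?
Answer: 120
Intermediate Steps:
S(Y, f) = 12/7 + f/7 (S(Y, f) = (f - (-4)*3)/7 = (f - 1*(-12))/7 = (f + 12)/7 = (12 + f)/7 = 12/7 + f/7)
j(J) = 2*J*(-16/7 + J/7) (j(J) = (J + J)*((12/7 + J/7) - 4) = (2*J)*(-16/7 + J/7) = 2*J*(-16/7 + J/7))
q(W) = 1 (q(W) = -1*(-1) = 1)
(j(-5)*(-1*(-2)*2))*q(1) = (((2/7)*(-5)*(-16 - 5))*(-1*(-2)*2))*1 = (((2/7)*(-5)*(-21))*(2*2))*1 = (30*4)*1 = 120*1 = 120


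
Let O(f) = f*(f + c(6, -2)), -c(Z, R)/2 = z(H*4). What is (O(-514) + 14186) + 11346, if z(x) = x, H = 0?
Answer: 289728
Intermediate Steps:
c(Z, R) = 0 (c(Z, R) = -0*4 = -2*0 = 0)
O(f) = f**2 (O(f) = f*(f + 0) = f*f = f**2)
(O(-514) + 14186) + 11346 = ((-514)**2 + 14186) + 11346 = (264196 + 14186) + 11346 = 278382 + 11346 = 289728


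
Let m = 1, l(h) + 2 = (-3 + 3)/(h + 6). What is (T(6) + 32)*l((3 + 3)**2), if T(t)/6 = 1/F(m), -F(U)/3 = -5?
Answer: -324/5 ≈ -64.800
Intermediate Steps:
l(h) = -2 (l(h) = -2 + (-3 + 3)/(h + 6) = -2 + 0/(6 + h) = -2 + 0 = -2)
F(U) = 15 (F(U) = -3*(-5) = 15)
T(t) = 2/5 (T(t) = 6/15 = 6*(1/15) = 2/5)
(T(6) + 32)*l((3 + 3)**2) = (2/5 + 32)*(-2) = (162/5)*(-2) = -324/5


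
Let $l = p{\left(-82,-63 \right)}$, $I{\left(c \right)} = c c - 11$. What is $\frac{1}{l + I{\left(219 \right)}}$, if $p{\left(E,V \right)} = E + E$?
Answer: $\frac{1}{47786} \approx 2.0927 \cdot 10^{-5}$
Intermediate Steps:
$p{\left(E,V \right)} = 2 E$
$I{\left(c \right)} = -11 + c^{2}$ ($I{\left(c \right)} = c^{2} - 11 = -11 + c^{2}$)
$l = -164$ ($l = 2 \left(-82\right) = -164$)
$\frac{1}{l + I{\left(219 \right)}} = \frac{1}{-164 - \left(11 - 219^{2}\right)} = \frac{1}{-164 + \left(-11 + 47961\right)} = \frac{1}{-164 + 47950} = \frac{1}{47786}$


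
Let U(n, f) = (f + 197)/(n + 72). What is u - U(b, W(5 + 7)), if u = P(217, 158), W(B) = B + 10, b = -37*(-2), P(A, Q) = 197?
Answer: 391/2 ≈ 195.50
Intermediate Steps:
b = 74
W(B) = 10 + B
U(n, f) = (197 + f)/(72 + n)
u = 197
u - U(b, W(5 + 7)) = 197 - (197 + (10 + (5 + 7)))/(72 + 74) = 197 - (197 + (10 + 12))/146 = 197 - (197 + 22)/146 = 197 - 219/146 = 197 - 1*3/2 = 197 - 3/2 = 391/2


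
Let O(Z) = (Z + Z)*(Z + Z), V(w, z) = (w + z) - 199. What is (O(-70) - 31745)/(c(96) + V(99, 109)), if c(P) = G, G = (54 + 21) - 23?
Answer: -12145/61 ≈ -199.10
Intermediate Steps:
G = 52 (G = 75 - 23 = 52)
c(P) = 52
V(w, z) = -199 + w + z
O(Z) = 4*Z**2 (O(Z) = (2*Z)*(2*Z) = 4*Z**2)
(O(-70) - 31745)/(c(96) + V(99, 109)) = (4*(-70)**2 - 31745)/(52 + (-199 + 99 + 109)) = (4*4900 - 31745)/(52 + 9) = (19600 - 31745)/61 = -12145*1/61 = -12145/61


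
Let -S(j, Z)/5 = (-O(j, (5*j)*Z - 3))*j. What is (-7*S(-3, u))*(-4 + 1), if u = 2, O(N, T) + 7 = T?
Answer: 12600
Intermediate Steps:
O(N, T) = -7 + T
S(j, Z) = -5*j*(10 - 5*Z*j) (S(j, Z) = -5*(-(-7 + ((5*j)*Z - 3)))*j = -5*(-(-7 + (5*Z*j - 3)))*j = -5*(-(-7 + (-3 + 5*Z*j)))*j = -5*(-(-10 + 5*Z*j))*j = -5*(10 - 5*Z*j)*j = -5*j*(10 - 5*Z*j))
(-7*S(-3, u))*(-4 + 1) = (-175*(-3)*(-2 + 2*(-3)))*(-4 + 1) = -175*(-3)*(-2 - 6)*(-3) = -175*(-3)*(-8)*(-3) = -7*600*(-3) = -4200*(-3) = 12600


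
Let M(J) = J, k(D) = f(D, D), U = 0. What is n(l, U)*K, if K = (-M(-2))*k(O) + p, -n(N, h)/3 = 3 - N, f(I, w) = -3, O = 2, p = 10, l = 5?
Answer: 24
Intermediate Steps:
k(D) = -3
n(N, h) = -9 + 3*N (n(N, h) = -3*(3 - N) = -9 + 3*N)
K = 4 (K = -1*(-2)*(-3) + 10 = 2*(-3) + 10 = -6 + 10 = 4)
n(l, U)*K = (-9 + 3*5)*4 = (-9 + 15)*4 = 6*4 = 24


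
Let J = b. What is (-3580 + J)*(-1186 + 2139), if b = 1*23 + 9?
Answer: -3381244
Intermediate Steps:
b = 32 (b = 23 + 9 = 32)
J = 32
(-3580 + J)*(-1186 + 2139) = (-3580 + 32)*(-1186 + 2139) = -3548*953 = -3381244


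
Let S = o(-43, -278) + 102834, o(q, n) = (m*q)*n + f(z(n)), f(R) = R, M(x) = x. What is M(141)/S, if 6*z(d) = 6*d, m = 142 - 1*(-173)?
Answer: 141/3868066 ≈ 3.6452e-5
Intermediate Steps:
m = 315 (m = 142 + 173 = 315)
z(d) = d (z(d) = (6*d)/6 = d)
o(q, n) = n + 315*n*q (o(q, n) = (315*q)*n + n = 315*n*q + n = n + 315*n*q)
S = 3868066 (S = -278*(1 + 315*(-43)) + 102834 = -278*(1 - 13545) + 102834 = -278*(-13544) + 102834 = 3765232 + 102834 = 3868066)
M(141)/S = 141/3868066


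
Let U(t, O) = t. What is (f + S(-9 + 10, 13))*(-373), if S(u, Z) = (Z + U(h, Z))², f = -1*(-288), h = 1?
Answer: -180532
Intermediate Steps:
f = 288
S(u, Z) = (1 + Z)² (S(u, Z) = (Z + 1)² = (1 + Z)²)
(f + S(-9 + 10, 13))*(-373) = (288 + (1 + 13)²)*(-373) = (288 + 14²)*(-373) = (288 + 196)*(-373) = 484*(-373) = -180532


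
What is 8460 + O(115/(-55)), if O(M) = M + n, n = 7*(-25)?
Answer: 91112/11 ≈ 8282.9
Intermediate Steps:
n = -175
O(M) = -175 + M (O(M) = M - 175 = -175 + M)
8460 + O(115/(-55)) = 8460 + (-175 + 115/(-55)) = 8460 + (-175 + 115*(-1/55)) = 8460 + (-175 - 23/11) = 8460 - 1948/11 = 91112/11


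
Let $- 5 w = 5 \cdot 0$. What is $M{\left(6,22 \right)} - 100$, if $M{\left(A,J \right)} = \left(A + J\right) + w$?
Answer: $-72$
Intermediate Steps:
$w = 0$ ($w = - \frac{5 \cdot 0}{5} = \left(- \frac{1}{5}\right) 0 = 0$)
$M{\left(A,J \right)} = A + J$ ($M{\left(A,J \right)} = \left(A + J\right) + 0 = A + J$)
$M{\left(6,22 \right)} - 100 = \left(6 + 22\right) - 100 = 28 - 100 = -72$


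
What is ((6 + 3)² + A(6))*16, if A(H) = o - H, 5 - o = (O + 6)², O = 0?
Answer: 704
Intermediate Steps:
o = -31 (o = 5 - (0 + 6)² = 5 - 1*6² = 5 - 1*36 = 5 - 36 = -31)
A(H) = -31 - H
((6 + 3)² + A(6))*16 = ((6 + 3)² + (-31 - 1*6))*16 = (9² + (-31 - 6))*16 = (81 - 37)*16 = 44*16 = 704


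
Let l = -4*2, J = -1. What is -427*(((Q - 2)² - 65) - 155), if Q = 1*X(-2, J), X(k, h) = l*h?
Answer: 78568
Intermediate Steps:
l = -8
X(k, h) = -8*h
Q = 8 (Q = 1*(-8*(-1)) = 1*8 = 8)
-427*(((Q - 2)² - 65) - 155) = -427*(((8 - 2)² - 65) - 155) = -427*((6² - 65) - 155) = -427*((36 - 65) - 155) = -427*(-29 - 155) = -427*(-184) = 78568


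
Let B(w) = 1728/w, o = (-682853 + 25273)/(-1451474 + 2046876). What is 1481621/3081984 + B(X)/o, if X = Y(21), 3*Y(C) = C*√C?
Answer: 1481621/3081984 - 85737888*√21/8055355 ≈ -48.294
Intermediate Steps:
Y(C) = C^(3/2)/3 (Y(C) = (C*√C)/3 = C^(3/2)/3)
X = 7*√21 (X = 21^(3/2)/3 = (21*√21)/3 = 7*√21 ≈ 32.078)
o = -328790/297701 (o = -657580/595402 = -657580*1/595402 = -328790/297701 ≈ -1.1044)
1481621/3081984 + B(X)/o = 1481621/3081984 + (1728/((7*√21)))/(-328790/297701) = 1481621*(1/3081984) + (1728*(√21/147))*(-297701/328790) = 1481621/3081984 + (576*√21/49)*(-297701/328790) = 1481621/3081984 - 85737888*√21/8055355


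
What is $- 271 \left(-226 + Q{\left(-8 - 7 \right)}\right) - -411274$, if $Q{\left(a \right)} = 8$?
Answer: $470352$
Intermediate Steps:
$- 271 \left(-226 + Q{\left(-8 - 7 \right)}\right) - -411274 = - 271 \left(-226 + 8\right) - -411274 = \left(-271\right) \left(-218\right) + 411274 = 59078 + 411274 = 470352$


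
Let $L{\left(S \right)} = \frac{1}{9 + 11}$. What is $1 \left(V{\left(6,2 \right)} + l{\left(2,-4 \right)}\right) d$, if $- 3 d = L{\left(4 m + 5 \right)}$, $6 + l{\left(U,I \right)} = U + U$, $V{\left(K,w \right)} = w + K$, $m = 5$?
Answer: $- \frac{1}{10} \approx -0.1$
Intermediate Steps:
$V{\left(K,w \right)} = K + w$
$l{\left(U,I \right)} = -6 + 2 U$ ($l{\left(U,I \right)} = -6 + \left(U + U\right) = -6 + 2 U$)
$L{\left(S \right)} = \frac{1}{20}$
$d = - \frac{1}{60}$ ($d = \left(- \frac{1}{3}\right) \frac{1}{20} = - \frac{1}{60} \approx -0.016667$)
$1 \left(V{\left(6,2 \right)} + l{\left(2,-4 \right)}\right) d = 1 \left(\left(6 + 2\right) + \left(-6 + 2 \cdot 2\right)\right) \left(- \frac{1}{60}\right) = 1 \left(8 + \left(-6 + 4\right)\right) \left(- \frac{1}{60}\right) = 1 \left(8 - 2\right) \left(- \frac{1}{60}\right) = 1 \cdot 6 \left(- \frac{1}{60}\right) = 6 \left(- \frac{1}{60}\right) = - \frac{1}{10}$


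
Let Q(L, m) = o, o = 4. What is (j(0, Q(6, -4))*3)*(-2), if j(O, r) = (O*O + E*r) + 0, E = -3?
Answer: 72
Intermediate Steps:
Q(L, m) = 4
j(O, r) = O² - 3*r (j(O, r) = (O*O - 3*r) + 0 = (O² - 3*r) + 0 = O² - 3*r)
(j(0, Q(6, -4))*3)*(-2) = ((0² - 3*4)*3)*(-2) = ((0 - 12)*3)*(-2) = -12*3*(-2) = -36*(-2) = 72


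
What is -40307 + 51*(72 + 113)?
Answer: -30872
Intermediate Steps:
-40307 + 51*(72 + 113) = -40307 + 51*185 = -40307 + 9435 = -30872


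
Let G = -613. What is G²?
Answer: 375769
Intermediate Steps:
G² = (-613)² = 375769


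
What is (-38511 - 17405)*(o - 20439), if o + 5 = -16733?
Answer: 2078789132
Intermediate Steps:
o = -16738 (o = -5 - 16733 = -16738)
(-38511 - 17405)*(o - 20439) = (-38511 - 17405)*(-16738 - 20439) = -55916*(-37177) = 2078789132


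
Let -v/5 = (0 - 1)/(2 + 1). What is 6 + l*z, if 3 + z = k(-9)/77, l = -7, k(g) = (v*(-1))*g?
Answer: 282/11 ≈ 25.636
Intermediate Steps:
v = 5/3 (v = -5*(0 - 1)/(2 + 1) = -(-5)/3 = -5*(-1/3) = 5/3 ≈ 1.6667)
k(g) = -5*g/3 (k(g) = ((5/3)*(-1))*g = -5*g/3)
z = -216/77 (z = -3 - 5/3*(-9)/77 = -3 + 15*(1/77) = -3 + 15/77 = -216/77 ≈ -2.8052)
6 + l*z = 6 - 7*(-216/77) = 6 + 216/11 = 282/11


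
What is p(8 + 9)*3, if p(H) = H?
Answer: 51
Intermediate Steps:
p(8 + 9)*3 = (8 + 9)*3 = 17*3 = 51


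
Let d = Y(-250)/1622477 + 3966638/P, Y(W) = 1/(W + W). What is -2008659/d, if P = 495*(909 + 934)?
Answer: -12926693816138668500/27981647480441 ≈ -4.6197e+5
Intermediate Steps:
Y(W) = 1/(2*W)
P = 912285 (P = 495*1843 = 912285)
d = 643577892050143/148016142994500 (d = ((½)/(-250))/1622477 + 3966638/912285 = ((½)*(-1/250))*(1/1622477) + 3966638*(1/912285) = -1/500*1/1622477 + 3966638/912285 = -1/811238500 + 3966638/912285 = 643577892050143/148016142994500 ≈ 4.3480)
-2008659/d = -2008659/643577892050143/148016142994500 = -2008659*148016142994500/643577892050143 = -12926693816138668500/27981647480441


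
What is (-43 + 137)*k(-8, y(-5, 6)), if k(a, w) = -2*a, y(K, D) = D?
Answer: 1504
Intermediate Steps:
(-43 + 137)*k(-8, y(-5, 6)) = (-43 + 137)*(-2*(-8)) = 94*16 = 1504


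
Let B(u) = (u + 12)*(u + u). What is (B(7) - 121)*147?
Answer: 21315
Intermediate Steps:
B(u) = 2*u*(12 + u) (B(u) = (12 + u)*(2*u) = 2*u*(12 + u))
(B(7) - 121)*147 = (2*7*(12 + 7) - 121)*147 = (2*7*19 - 121)*147 = (266 - 121)*147 = 145*147 = 21315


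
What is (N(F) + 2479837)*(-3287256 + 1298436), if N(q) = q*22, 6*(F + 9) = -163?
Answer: -4930366984560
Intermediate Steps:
F = -217/6 (F = -9 + (⅙)*(-163) = -9 - 163/6 = -217/6 ≈ -36.167)
N(q) = 22*q
(N(F) + 2479837)*(-3287256 + 1298436) = (22*(-217/6) + 2479837)*(-3287256 + 1298436) = (-2387/3 + 2479837)*(-1988820) = (7437124/3)*(-1988820) = -4930366984560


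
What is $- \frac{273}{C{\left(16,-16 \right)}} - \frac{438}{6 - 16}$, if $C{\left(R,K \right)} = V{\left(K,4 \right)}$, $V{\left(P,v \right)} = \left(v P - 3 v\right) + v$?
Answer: $\frac{5711}{120} \approx 47.592$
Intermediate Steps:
$V{\left(P,v \right)} = - 2 v + P v$ ($V{\left(P,v \right)} = \left(P v - 3 v\right) + v = \left(- 3 v + P v\right) + v = - 2 v + P v$)
$C{\left(R,K \right)} = -8 + 4 K$ ($C{\left(R,K \right)} = 4 \left(-2 + K\right) = -8 + 4 K$)
$- \frac{273}{C{\left(16,-16 \right)}} - \frac{438}{6 - 16} = - \frac{273}{-8 + 4 \left(-16\right)} - \frac{438}{6 - 16} = - \frac{273}{-8 - 64} - \frac{438}{6 - 16} = - \frac{273}{-72} - \frac{438}{-10} = \left(-273\right) \left(- \frac{1}{72}\right) - - \frac{219}{5} = \frac{91}{24} + \frac{219}{5} = \frac{5711}{120}$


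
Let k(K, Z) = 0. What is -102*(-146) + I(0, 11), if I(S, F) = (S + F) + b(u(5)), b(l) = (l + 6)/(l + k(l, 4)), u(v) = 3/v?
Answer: 14914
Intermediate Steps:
b(l) = (6 + l)/l (b(l) = (l + 6)/(l + 0) = (6 + l)/l)
I(S, F) = 11 + F + S (I(S, F) = (S + F) + (6 + 3/5)/((3/5)) = (F + S) + (6 + 3*(⅕))/((3*(⅕))) = (F + S) + (6 + ⅗)/(⅗) = (F + S) + (5/3)*(33/5) = (F + S) + 11 = 11 + F + S)
-102*(-146) + I(0, 11) = -102*(-146) + (11 + 11 + 0) = 14892 + 22 = 14914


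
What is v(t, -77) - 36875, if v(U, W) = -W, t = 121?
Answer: -36798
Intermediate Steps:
v(t, -77) - 36875 = -1*(-77) - 36875 = 77 - 36875 = -36798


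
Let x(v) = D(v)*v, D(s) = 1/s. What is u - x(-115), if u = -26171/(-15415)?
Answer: 10756/15415 ≈ 0.69776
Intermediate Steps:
x(v) = 1 (x(v) = v/v = 1)
u = 26171/15415 (u = -26171*(-1/15415) = 26171/15415 ≈ 1.6978)
u - x(-115) = 26171/15415 - 1*1 = 26171/15415 - 1 = 10756/15415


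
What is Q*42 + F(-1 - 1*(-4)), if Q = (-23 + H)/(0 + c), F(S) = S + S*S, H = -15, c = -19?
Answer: 96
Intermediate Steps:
F(S) = S + S²
Q = 2 (Q = (-23 - 15)/(0 - 19) = -38/(-19) = -38*(-1/19) = 2)
Q*42 + F(-1 - 1*(-4)) = 2*42 + (-1 - 1*(-4))*(1 + (-1 - 1*(-4))) = 84 + (-1 + 4)*(1 + (-1 + 4)) = 84 + 3*(1 + 3) = 84 + 3*4 = 84 + 12 = 96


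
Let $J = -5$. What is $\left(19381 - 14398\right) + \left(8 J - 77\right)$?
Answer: $4866$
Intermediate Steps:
$\left(19381 - 14398\right) + \left(8 J - 77\right) = \left(19381 - 14398\right) + \left(8 \left(-5\right) - 77\right) = 4983 - 117 = 4866$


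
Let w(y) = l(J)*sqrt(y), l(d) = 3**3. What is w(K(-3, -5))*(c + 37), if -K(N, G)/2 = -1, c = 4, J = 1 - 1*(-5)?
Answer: 1107*sqrt(2) ≈ 1565.5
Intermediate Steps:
J = 6 (J = 1 + 5 = 6)
l(d) = 27
K(N, G) = 2 (K(N, G) = -2*(-1) = 2)
w(y) = 27*sqrt(y)
w(K(-3, -5))*(c + 37) = (27*sqrt(2))*(4 + 37) = (27*sqrt(2))*41 = 1107*sqrt(2)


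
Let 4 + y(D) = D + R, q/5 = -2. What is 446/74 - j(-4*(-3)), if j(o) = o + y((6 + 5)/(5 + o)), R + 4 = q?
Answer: 7158/629 ≈ 11.380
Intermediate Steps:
q = -10 (q = 5*(-2) = -10)
R = -14 (R = -4 - 10 = -14)
y(D) = -18 + D (y(D) = -4 + (D - 14) = -4 + (-14 + D) = -18 + D)
j(o) = -18 + o + 11/(5 + o) (j(o) = o + (-18 + (6 + 5)/(5 + o)) = o + (-18 + 11/(5 + o)) = -18 + o + 11/(5 + o))
446/74 - j(-4*(-3)) = 446/74 - (11 + (-18 - 4*(-3))*(5 - 4*(-3)))/(5 - 4*(-3)) = 446*(1/74) - (11 + (-18 + 12)*(5 + 12))/(5 + 12) = 223/37 - (11 - 6*17)/17 = 223/37 - (11 - 102)/17 = 223/37 - (-91)/17 = 223/37 - 1*(-91/17) = 223/37 + 91/17 = 7158/629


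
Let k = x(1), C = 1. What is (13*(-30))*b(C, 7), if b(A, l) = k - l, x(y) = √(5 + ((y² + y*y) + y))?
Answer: 2730 - 780*√2 ≈ 1626.9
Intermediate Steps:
x(y) = √(5 + y + 2*y²) (x(y) = √(5 + ((y² + y²) + y)) = √(5 + (2*y² + y)) = √(5 + (y + 2*y²)) = √(5 + y + 2*y²))
k = 2*√2 (k = √(5 + 1 + 2*1²) = √(5 + 1 + 2*1) = √(5 + 1 + 2) = √8 = 2*√2 ≈ 2.8284)
b(A, l) = -l + 2*√2 (b(A, l) = 2*√2 - l = -l + 2*√2)
(13*(-30))*b(C, 7) = (13*(-30))*(-1*7 + 2*√2) = -390*(-7 + 2*√2) = 2730 - 780*√2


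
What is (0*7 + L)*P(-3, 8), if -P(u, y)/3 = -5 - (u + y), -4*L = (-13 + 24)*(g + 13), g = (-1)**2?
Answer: -1155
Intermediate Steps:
g = 1
L = -77/2 (L = -(-13 + 24)*(1 + 13)/4 = -11*14/4 = -1/4*154 = -77/2 ≈ -38.500)
P(u, y) = 15 + 3*u + 3*y (P(u, y) = -3*(-5 - (u + y)) = -3*(-5 + (-u - y)) = -3*(-5 - u - y) = 15 + 3*u + 3*y)
(0*7 + L)*P(-3, 8) = (0*7 - 77/2)*(15 + 3*(-3) + 3*8) = (0 - 77/2)*(15 - 9 + 24) = -77/2*30 = -1155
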